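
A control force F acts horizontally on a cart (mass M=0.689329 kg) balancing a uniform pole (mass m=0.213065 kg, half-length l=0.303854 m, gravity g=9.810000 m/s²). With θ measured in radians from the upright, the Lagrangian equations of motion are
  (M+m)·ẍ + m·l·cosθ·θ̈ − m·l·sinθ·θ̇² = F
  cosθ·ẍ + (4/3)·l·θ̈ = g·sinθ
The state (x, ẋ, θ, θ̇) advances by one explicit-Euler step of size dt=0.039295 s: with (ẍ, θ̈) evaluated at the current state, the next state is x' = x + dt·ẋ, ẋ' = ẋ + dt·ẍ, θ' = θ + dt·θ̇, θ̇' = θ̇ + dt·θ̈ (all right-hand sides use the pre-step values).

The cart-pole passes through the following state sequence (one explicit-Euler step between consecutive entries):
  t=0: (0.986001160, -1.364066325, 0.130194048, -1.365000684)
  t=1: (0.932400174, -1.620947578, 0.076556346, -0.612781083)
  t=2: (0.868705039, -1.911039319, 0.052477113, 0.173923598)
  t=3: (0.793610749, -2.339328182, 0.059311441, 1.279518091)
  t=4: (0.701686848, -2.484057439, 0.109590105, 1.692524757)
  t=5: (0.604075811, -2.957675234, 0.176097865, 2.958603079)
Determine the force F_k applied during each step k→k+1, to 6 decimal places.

F_0 = -4.686002 N
F_1 = -5.371358 N
F_2 = -8.016566 N
F_3 = -2.650678 N
F_4 = -8.823308 N

step 0→1:
  ẍ = (ẋ'−ẋ)/dt = (-1.620947578−-1.364066325)/0.039295 = -6.537250
  θ̈ = (θ̇'−θ̇)/dt = (-0.612781083−-1.365000684)/0.039295 = 19.142883
  sinθ=0.129827, cosθ=0.991537
  F = (M+m)·ẍ + m·l·cosθ·θ̈ − m·l·sinθ·θ̇² = -5.899175 + 1.228834 − 0.015661 = -4.686002
step 1→2:
  ẍ = (ẋ'−ẋ)/dt = (-1.911039319−-1.620947578)/0.039295 = -7.382408
  θ̈ = (θ̇'−θ̇)/dt = (0.173923598−-0.612781083)/0.039295 = 20.020478
  sinθ=0.076482, cosθ=0.997071
  F = (M+m)·ẍ + m·l·cosθ·θ̈ − m·l·sinθ·θ̇² = -6.661841 + 1.292342 − 0.001859 = -5.371358
step 2→3:
  ẍ = (ẋ'−ẋ)/dt = (-2.339328182−-1.911039319)/0.039295 = -10.899322
  θ̈ = (θ̇'−θ̇)/dt = (1.279518091−0.173923598)/0.039295 = 28.135755
  sinθ=0.052453, cosθ=0.998623
  F = (M+m)·ẍ + m·l·cosθ·θ̈ − m·l·sinθ·θ̇² = -9.835483 + 1.819020 − 0.000103 = -8.016566
step 3→4:
  ẍ = (ẋ'−ẋ)/dt = (-2.484057439−-2.339328182)/0.039295 = -3.683147
  θ̈ = (θ̇'−θ̇)/dt = (1.692524757−1.279518091)/0.039295 = 10.510413
  sinθ=0.059277, cosθ=0.998242
  F = (M+m)·ẍ + m·l·cosθ·θ̈ − m·l·sinθ·θ̇² = -3.323650 + 0.679254 − 0.006283 = -2.650678
step 4→5:
  ẍ = (ẋ'−ẋ)/dt = (-2.957675234−-2.484057439)/0.039295 = -12.052877
  θ̈ = (θ̇'−θ̇)/dt = (2.958603079−1.692524757)/0.039295 = 32.219833
  sinθ=0.109371, cosθ=0.994001
  F = (M+m)·ẍ + m·l·cosθ·θ̈ − m·l·sinθ·θ̇² = -10.876444 + 2.073420 − 0.020284 = -8.823308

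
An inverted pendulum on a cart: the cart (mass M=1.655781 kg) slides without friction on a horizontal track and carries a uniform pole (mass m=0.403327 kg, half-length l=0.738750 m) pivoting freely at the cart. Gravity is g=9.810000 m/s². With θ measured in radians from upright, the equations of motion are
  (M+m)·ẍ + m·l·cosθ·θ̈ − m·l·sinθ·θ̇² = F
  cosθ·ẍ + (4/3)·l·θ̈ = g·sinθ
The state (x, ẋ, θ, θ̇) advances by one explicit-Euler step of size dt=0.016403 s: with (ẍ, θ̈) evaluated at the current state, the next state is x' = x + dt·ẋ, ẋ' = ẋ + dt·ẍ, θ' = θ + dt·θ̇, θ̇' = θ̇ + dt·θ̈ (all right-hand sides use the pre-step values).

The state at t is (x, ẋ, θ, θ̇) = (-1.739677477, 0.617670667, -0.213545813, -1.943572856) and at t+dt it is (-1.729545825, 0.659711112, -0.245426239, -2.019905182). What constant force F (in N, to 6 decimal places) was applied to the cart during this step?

ẍ = (ẋ'−ẋ)/dt = (0.659711112−0.617670667)/0.016403 = 2.562973
θ̈ = (θ̇'−θ̇)/dt = (-2.019905182−-1.943572856)/0.016403 = -4.653559
sinθ=-0.211926, cosθ=0.977286
F = (M+m)·ẍ + m·l·cosθ·θ̈ − m·l·sinθ·θ̇² = 5.277438 + -1.355069 − -0.238529 = 4.160898

F = 4.160898 N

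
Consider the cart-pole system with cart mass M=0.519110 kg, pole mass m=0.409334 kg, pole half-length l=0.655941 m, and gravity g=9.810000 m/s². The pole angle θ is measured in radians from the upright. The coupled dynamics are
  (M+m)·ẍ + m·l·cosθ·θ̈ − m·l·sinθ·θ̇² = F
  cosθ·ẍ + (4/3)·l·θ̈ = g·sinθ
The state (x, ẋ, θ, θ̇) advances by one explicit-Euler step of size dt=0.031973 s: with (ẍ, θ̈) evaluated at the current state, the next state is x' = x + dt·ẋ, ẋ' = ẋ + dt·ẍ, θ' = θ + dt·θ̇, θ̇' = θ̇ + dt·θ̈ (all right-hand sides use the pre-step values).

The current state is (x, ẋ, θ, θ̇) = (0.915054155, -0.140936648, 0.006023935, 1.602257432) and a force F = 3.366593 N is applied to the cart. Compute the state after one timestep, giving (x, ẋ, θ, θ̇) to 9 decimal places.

(0.910547988, 0.031550267, 0.057252912, 1.407200606)

sinθ=0.006023899, cosθ=0.999981856
temp = (F + m·l·θ̇²·sinθ)/(M+m) = (3.366593 + 0.004152263)/0.928444 = 3.630531581
θ̈ = (g·sinθ − cosθ·temp)/(l·(4/3 − m·cos²θ/(M+m))) = -6.100673244
ẍ = temp − m·l·θ̈·cosθ/(M+m) = 5.394767938
Euler: x'=0.915054155+0.031973·-0.140936648=0.910547988, ẋ'=-0.140936648+0.031973·5.394767938=0.031550267
       θ'=0.006023935+0.031973·1.602257432=0.057252912, θ̇'=1.602257432+0.031973·-6.100673244=1.407200606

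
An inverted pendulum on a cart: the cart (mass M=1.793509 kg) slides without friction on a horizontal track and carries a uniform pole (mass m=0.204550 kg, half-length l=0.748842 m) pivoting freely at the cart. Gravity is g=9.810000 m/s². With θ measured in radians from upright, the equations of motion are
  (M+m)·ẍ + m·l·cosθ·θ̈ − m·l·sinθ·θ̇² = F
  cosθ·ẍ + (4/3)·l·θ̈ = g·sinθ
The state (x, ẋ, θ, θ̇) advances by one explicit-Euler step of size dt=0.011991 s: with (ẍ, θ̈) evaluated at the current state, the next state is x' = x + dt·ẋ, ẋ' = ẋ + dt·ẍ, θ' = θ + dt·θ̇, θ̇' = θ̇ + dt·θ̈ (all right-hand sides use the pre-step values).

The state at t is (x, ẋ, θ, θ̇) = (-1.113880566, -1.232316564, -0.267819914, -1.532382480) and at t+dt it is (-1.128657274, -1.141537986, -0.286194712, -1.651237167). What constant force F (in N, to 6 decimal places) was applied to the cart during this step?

ẍ = (ẋ'−ẋ)/dt = (-1.141537986−-1.232316564)/0.011991 = 7.570559
θ̈ = (θ̇'−θ̇)/dt = (-1.651237167−-1.532382480)/0.011991 = -9.911991
sinθ=-0.264630, cosθ=0.964350
F = (M+m)·ẍ + m·l·cosθ·θ̈ − m·l·sinθ·θ̇² = 15.126424 + -1.464149 − -0.095184 = 13.757459

F = 13.757459 N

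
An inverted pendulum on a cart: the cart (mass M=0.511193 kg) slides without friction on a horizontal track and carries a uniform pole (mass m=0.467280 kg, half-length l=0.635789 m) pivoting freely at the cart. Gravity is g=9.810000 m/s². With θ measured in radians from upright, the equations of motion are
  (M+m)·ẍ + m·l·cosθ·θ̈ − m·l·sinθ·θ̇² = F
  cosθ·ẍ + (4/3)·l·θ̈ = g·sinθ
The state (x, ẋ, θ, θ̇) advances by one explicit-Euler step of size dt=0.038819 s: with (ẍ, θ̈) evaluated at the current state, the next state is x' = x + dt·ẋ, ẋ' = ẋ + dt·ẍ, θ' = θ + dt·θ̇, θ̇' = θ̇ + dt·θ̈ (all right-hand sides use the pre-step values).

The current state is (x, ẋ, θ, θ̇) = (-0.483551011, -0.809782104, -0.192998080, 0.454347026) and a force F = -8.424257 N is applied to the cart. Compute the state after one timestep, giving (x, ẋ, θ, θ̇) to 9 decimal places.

(-0.514985942, -1.281544397, -0.175360783, 0.914360895)

sinθ=-0.191802169, cosθ=0.981433609
temp = (F + m·l·θ̇²·sinθ)/(M+m) = (-8.424257 + -0.011763027)/0.978473 = -8.621617589
θ̈ = (g·sinθ − cosθ·temp)/(l·(4/3 − m·cos²θ/(M+m))) = 11.850224604
ẍ = temp − m·l·θ̈·cosθ/(M+m) = -12.152870837
Euler: x'=-0.483551011+0.038819·-0.809782104=-0.514985942, ẋ'=-0.809782104+0.038819·-12.152870837=-1.281544397
       θ'=-0.192998080+0.038819·0.454347026=-0.175360783, θ̇'=0.454347026+0.038819·11.850224604=0.914360895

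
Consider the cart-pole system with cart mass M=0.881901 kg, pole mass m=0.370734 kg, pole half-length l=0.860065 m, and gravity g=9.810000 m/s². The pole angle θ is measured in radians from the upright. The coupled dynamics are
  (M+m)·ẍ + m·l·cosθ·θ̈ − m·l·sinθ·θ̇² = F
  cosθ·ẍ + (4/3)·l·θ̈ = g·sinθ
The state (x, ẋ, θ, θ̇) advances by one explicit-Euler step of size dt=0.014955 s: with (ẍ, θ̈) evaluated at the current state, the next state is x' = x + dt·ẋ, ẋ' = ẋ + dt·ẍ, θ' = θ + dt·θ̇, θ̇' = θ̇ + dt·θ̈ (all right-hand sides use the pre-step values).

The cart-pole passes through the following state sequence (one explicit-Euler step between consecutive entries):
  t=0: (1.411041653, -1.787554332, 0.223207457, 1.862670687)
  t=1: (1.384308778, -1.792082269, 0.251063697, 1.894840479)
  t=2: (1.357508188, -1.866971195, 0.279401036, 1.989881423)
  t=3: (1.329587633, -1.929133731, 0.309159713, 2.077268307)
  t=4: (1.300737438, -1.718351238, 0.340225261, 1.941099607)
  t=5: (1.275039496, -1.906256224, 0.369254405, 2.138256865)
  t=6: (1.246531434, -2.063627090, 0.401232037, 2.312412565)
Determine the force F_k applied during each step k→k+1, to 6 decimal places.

step 0→1:
  ẍ = (ẋ'−ẋ)/dt = (-1.792082269−-1.787554332)/0.014955 = -0.302771
  θ̈ = (θ̇'−θ̇)/dt = (1.894840479−1.862670687)/0.014955 = 2.151106
  sinθ=0.221359, cosθ=0.975192
  F = (M+m)·ẍ + m·l·cosθ·θ̈ − m·l·sinθ·θ̇² = -0.379261 + 0.668876 − 0.244885 = 0.044730
step 1→2:
  ẍ = (ẋ'−ẋ)/dt = (-1.866971195−-1.792082269)/0.014955 = -5.007618
  θ̈ = (θ̇'−θ̇)/dt = (1.989881423−1.894840479)/0.014955 = 6.355128
  sinθ=0.248434, cosθ=0.968649
  F = (M+m)·ẍ + m·l·cosθ·θ̈ − m·l·sinθ·θ̇² = -6.272717 + 1.962837 − 0.284414 = -4.594294
step 2→3:
  ẍ = (ẋ'−ẋ)/dt = (-1.929133731−-1.866971195)/0.014955 = -4.156639
  θ̈ = (θ̇'−θ̇)/dt = (2.077268307−1.989881423)/0.014955 = 5.843322
  sinθ=0.275780, cosθ=0.961221
  F = (M+m)·ẍ + m·l·cosθ·θ̈ − m·l·sinθ·θ̇² = -5.206751 + 1.790922 − 0.348186 = -3.764015
step 3→4:
  ẍ = (ẋ'−ẋ)/dt = (-1.718351238−-1.929133731)/0.014955 = 14.094450
  θ̈ = (θ̇'−θ̇)/dt = (1.941099607−2.077268307)/0.014955 = -9.105229
  sinθ=0.304258, cosθ=0.952590
  F = (M+m)·ẍ + m·l·cosθ·θ̈ − m·l·sinθ·θ̇² = 17.655201 + -2.765607 − 0.418621 = 14.470973
step 4→5:
  ẍ = (ẋ'−ẋ)/dt = (-1.906256224−-1.718351238)/0.014955 = -12.564693
  θ̈ = (θ̇'−θ̇)/dt = (2.138256865−1.941099607)/0.014955 = 13.183367
  sinθ=0.333699, cosθ=0.942680
  F = (M+m)·ẍ + m·l·cosθ·θ̈ − m·l·sinθ·θ̇² = -15.738974 + 3.962635 − 0.400908 = -12.177247
step 5→6:
  ẍ = (ẋ'−ẋ)/dt = (-2.063627090−-1.906256224)/0.014955 = -10.522960
  θ̈ = (θ̇'−θ̇)/dt = (2.312412565−2.138256865)/0.014955 = 11.645316
  sinθ=0.360920, cosθ=0.932597
  F = (M+m)·ẍ + m·l·cosθ·θ̈ − m·l·sinθ·θ̇² = -13.181428 + 3.462891 − 0.526168 = -10.244705

F_0 = 0.044730 N
F_1 = -4.594294 N
F_2 = -3.764015 N
F_3 = 14.470973 N
F_4 = -12.177247 N
F_5 = -10.244705 N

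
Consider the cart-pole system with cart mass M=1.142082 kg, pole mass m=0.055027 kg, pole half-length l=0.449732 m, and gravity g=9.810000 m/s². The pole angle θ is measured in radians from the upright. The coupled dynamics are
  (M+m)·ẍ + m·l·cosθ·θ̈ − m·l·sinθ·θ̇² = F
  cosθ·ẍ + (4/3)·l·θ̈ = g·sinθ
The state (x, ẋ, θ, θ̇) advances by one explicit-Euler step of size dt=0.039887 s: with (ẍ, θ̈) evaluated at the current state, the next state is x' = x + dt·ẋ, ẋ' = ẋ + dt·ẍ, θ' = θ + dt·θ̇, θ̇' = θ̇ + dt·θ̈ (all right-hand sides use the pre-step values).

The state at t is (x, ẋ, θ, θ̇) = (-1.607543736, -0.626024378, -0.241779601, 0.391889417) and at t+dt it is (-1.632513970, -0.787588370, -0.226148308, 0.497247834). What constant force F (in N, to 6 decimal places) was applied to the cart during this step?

ẍ = (ẋ'−ẋ)/dt = (-0.787588370−-0.626024378)/0.039887 = -4.050543
θ̈ = (θ̇'−θ̇)/dt = (0.497247834−0.391889417)/0.039887 = 2.641422
sinθ=-0.239431, cosθ=0.970913
F = (M+m)·ẍ + m·l·cosθ·θ̈ − m·l·sinθ·θ̇² = -4.848941 + 0.063467 − -0.000910 = -4.784564

F = -4.784564 N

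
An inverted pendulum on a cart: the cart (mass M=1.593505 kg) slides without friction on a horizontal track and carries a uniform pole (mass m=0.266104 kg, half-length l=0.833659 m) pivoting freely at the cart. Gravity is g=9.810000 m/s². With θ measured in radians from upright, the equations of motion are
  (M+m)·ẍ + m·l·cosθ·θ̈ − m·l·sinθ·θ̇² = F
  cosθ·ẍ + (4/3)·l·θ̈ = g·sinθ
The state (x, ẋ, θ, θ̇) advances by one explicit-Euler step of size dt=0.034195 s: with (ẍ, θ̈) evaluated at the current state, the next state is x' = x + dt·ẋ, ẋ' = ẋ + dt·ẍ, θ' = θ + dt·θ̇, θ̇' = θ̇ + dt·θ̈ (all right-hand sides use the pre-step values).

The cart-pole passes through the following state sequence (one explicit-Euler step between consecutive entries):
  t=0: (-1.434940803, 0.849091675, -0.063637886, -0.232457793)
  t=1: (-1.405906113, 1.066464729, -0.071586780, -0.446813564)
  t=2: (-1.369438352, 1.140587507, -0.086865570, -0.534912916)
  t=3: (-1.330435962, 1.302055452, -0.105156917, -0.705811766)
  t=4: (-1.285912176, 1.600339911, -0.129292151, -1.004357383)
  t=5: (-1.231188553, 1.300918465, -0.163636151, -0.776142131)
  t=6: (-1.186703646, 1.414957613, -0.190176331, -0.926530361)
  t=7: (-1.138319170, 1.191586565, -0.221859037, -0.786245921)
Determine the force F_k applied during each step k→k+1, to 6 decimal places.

step 0→1:
  ẍ = (ẋ'−ẋ)/dt = (1.066464729−0.849091675)/0.034195 = 6.356867
  θ̈ = (θ̇'−θ̇)/dt = (-0.446813564−-0.232457793)/0.034195 = -6.268629
  sinθ=-0.063595, cosθ=0.997976
  F = (M+m)·ẍ + m·l·cosθ·θ̈ − m·l·sinθ·θ̇² = 11.821286 + -1.387818 − -0.000762 = 10.434231
step 1→2:
  ẍ = (ẋ'−ẋ)/dt = (1.140587507−1.066464729)/0.034195 = 2.167650
  θ̈ = (θ̇'−θ̇)/dt = (-0.534912916−-0.446813564)/0.034195 = -2.576381
  sinθ=-0.071526, cosθ=0.997439
  F = (M+m)·ẍ + m·l·cosθ·θ̈ − m·l·sinθ·θ̇² = 4.030981 + -0.570081 − -0.003168 = 3.464068
step 2→3:
  ẍ = (ẋ'−ẋ)/dt = (1.302055452−1.140587507)/0.034195 = 4.721975
  θ̈ = (θ̇'−θ̇)/dt = (-0.705811766−-0.534912916)/0.034195 = -4.997773
  sinθ=-0.086756, cosθ=0.996230
  F = (M+m)·ẍ + m·l·cosθ·θ̈ − m·l·sinθ·θ̇² = 8.781028 + -1.104526 − -0.005507 = 7.682009
step 3→4:
  ẍ = (ẋ'−ẋ)/dt = (1.600339911−1.302055452)/0.034195 = 8.723043
  θ̈ = (θ̇'−θ̇)/dt = (-1.004357383−-0.705811766)/0.034195 = -8.730680
  sinθ=-0.104963, cosθ=0.994476
  F = (M+m)·ẍ + m·l·cosθ·θ̈ − m·l·sinθ·θ̇² = 16.221449 + -1.926115 − -0.011600 = 14.306934
step 4→5:
  ẍ = (ẋ'−ẋ)/dt = (1.300918465−1.600339911)/0.034195 = -8.756293
  θ̈ = (θ̇'−θ̇)/dt = (-0.776142131−-1.004357383)/0.034195 = 6.673936
  sinθ=-0.128932, cosθ=0.991653
  F = (M+m)·ẍ + m·l·cosθ·θ̈ − m·l·sinθ·θ̇² = -16.283282 + 1.468188 − -0.028852 = -14.786241
step 5→6:
  ẍ = (ẋ'−ẋ)/dt = (1.414957613−1.300918465)/0.034195 = 3.334966
  θ̈ = (θ̇'−θ̇)/dt = (-0.926530361−-0.776142131)/0.034195 = -4.397960
  sinθ=-0.162907, cosθ=0.986641
  F = (M+m)·ẍ + m·l·cosθ·θ̈ − m·l·sinθ·θ̇² = 6.201732 + -0.962610 − -0.021770 = 5.260892
step 6→7:
  ẍ = (ẋ'−ẋ)/dt = (1.191586565−1.414957613)/0.034195 = -6.532272
  θ̈ = (θ̇'−θ̇)/dt = (-0.786245921−-0.926530361)/0.034195 = 4.102484
  sinθ=-0.189032, cosθ=0.981971
  F = (M+m)·ẍ + m·l·cosθ·θ̈ − m·l·sinθ·θ̇² = -12.147472 + 0.893687 − -0.035999 = -11.217786

F_0 = 10.434231 N
F_1 = 3.464068 N
F_2 = 7.682009 N
F_3 = 14.306934 N
F_4 = -14.786241 N
F_5 = 5.260892 N
F_6 = -11.217786 N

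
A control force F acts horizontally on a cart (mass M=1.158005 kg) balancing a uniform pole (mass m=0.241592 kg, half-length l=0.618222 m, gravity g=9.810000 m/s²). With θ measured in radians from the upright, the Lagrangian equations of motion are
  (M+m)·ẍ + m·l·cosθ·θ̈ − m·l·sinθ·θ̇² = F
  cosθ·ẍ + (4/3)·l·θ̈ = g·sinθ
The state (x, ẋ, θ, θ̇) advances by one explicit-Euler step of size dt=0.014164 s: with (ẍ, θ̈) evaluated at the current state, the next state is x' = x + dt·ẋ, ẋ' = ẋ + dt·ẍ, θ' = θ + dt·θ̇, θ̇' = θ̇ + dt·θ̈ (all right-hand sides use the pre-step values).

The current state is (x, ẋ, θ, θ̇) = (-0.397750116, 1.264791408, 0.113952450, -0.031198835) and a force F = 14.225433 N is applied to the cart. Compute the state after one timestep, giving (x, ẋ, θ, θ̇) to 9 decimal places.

sinθ=0.113705995, cosθ=0.993514442
temp = (F + m·l·θ̇²·sinθ)/(M+m) = (14.225433 + 0.000016531)/1.399597 = 10.163961148
θ̈ = (g·sinθ − cosθ·temp)/(l·(4/3 − m·cos²θ/(M+m))) = -12.493842342
ẍ = temp − m·l·θ̈·cosθ/(M+m) = 11.488589992
Euler: x'=-0.397750116+0.014164·1.264791408=-0.379835610, ẋ'=1.264791408+0.014164·11.488589992=1.427515797
       θ'=0.113952450+0.014164·-0.031198835=0.113510550, θ̇'=-0.031198835+0.014164·-12.493842342=-0.208161618

(-0.379835610, 1.427515797, 0.113510550, -0.208161618)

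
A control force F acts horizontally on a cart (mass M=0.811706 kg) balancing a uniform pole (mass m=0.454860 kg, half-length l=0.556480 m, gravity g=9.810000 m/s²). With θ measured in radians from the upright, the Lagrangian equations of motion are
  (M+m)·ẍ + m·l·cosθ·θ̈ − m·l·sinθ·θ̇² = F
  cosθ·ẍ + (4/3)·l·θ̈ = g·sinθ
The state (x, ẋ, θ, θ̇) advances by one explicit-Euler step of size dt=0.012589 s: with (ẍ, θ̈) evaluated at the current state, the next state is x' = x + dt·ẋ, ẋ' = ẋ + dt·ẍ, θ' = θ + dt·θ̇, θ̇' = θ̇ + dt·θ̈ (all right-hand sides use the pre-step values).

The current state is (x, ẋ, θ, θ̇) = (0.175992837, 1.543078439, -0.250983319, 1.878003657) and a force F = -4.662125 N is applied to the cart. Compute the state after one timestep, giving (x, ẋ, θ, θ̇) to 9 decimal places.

(0.195418651, 1.488826935, -0.227341131, 1.907492814)

sinθ=-0.248356589, cosθ=0.968668676
temp = (F + m·l·θ̇²·sinθ)/(M+m) = (-4.662125 + -0.221715401)/1.266566 = -3.855969923
θ̈ = (g·sinθ − cosθ·temp)/(l·(4/3 − m·cos²θ/(M+m))) = 2.342454247
ẍ = temp − m·l·θ̈·cosθ/(M+m) = -4.309437097
Euler: x'=0.175992837+0.012589·1.543078439=0.195418651, ẋ'=1.543078439+0.012589·-4.309437097=1.488826935
       θ'=-0.250983319+0.012589·1.878003657=-0.227341131, θ̇'=1.878003657+0.012589·2.342454247=1.907492814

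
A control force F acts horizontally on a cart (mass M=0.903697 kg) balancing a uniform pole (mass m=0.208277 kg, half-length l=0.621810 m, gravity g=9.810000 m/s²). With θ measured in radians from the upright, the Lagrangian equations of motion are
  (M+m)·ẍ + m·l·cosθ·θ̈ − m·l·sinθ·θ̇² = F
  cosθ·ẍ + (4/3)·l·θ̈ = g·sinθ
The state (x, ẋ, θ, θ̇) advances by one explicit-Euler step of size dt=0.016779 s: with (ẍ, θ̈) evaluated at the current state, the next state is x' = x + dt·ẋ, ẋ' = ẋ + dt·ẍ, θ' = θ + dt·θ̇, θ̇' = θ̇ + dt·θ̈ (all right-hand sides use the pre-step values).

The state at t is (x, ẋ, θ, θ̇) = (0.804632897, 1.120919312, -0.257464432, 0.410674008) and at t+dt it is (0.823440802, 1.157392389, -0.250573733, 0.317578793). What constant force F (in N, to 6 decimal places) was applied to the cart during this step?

F = 1.727826 N

ẍ = (ẋ'−ẋ)/dt = (1.157392389−1.120919312)/0.016779 = 2.173734
θ̈ = (θ̇'−θ̇)/dt = (0.317578793−0.410674008)/0.016779 = -5.548317
sinθ=-0.254629, cosθ=0.967039
F = (M+m)·ẍ + m·l·cosθ·θ̈ − m·l·sinθ·θ̇² = 2.417135 + -0.694871 − -0.005562 = 1.727826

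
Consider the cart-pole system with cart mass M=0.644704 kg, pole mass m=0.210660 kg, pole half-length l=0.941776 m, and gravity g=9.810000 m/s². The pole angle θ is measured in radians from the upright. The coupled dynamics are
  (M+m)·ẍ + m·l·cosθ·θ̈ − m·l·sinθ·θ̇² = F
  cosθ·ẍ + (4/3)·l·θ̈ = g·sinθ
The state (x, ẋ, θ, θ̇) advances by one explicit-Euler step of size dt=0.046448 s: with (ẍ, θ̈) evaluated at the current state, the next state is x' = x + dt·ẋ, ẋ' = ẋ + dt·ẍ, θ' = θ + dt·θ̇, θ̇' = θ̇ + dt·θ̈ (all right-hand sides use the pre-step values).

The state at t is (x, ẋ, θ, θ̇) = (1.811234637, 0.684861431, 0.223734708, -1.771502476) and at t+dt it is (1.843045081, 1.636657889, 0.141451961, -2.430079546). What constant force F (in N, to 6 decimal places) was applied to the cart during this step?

ẍ = (ẋ'−ẋ)/dt = (1.636657889−0.684861431)/0.046448 = 20.491656
θ̈ = (θ̇'−θ̇)/dt = (-2.430079546−-1.771502476)/0.046448 = -14.178804
sinθ=0.221873, cosθ=0.975076
F = (M+m)·ẍ + m·l·cosθ·θ̈ − m·l·sinθ·θ̇² = 17.527825 + -2.742885 − 0.138139 = 14.646801

F = 14.646801 N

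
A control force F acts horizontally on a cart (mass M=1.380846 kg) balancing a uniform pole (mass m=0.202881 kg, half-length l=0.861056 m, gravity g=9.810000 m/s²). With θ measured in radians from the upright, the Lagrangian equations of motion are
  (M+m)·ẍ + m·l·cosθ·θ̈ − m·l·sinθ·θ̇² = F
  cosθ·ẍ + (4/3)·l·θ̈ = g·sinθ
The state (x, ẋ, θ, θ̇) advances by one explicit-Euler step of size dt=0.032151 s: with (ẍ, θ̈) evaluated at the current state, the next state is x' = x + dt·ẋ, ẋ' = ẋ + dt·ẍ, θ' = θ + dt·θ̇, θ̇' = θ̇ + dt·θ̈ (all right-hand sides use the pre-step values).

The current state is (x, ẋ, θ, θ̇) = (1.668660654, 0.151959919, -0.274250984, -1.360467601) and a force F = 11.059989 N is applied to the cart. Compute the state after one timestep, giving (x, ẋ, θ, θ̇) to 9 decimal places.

(1.673546317, 0.405151324, -0.317991378, -1.647163317)

sinθ=-0.270825989, cosθ=0.962628321
temp = (F + m·l·θ̇²·sinθ)/(M+m) = (11.059989 + -0.087566808)/1.583727 = 6.928228282
θ̈ = (g·sinθ − cosθ·temp)/(l·(4/3 − m·cos²θ/(M+m))) = -8.917163267
ẍ = temp − m·l·θ̈·cosθ/(M+m) = 7.875070919
Euler: x'=1.668660654+0.032151·0.151959919=1.673546317, ẋ'=0.151959919+0.032151·7.875070919=0.405151324
       θ'=-0.274250984+0.032151·-1.360467601=-0.317991378, θ̇'=-1.360467601+0.032151·-8.917163267=-1.647163317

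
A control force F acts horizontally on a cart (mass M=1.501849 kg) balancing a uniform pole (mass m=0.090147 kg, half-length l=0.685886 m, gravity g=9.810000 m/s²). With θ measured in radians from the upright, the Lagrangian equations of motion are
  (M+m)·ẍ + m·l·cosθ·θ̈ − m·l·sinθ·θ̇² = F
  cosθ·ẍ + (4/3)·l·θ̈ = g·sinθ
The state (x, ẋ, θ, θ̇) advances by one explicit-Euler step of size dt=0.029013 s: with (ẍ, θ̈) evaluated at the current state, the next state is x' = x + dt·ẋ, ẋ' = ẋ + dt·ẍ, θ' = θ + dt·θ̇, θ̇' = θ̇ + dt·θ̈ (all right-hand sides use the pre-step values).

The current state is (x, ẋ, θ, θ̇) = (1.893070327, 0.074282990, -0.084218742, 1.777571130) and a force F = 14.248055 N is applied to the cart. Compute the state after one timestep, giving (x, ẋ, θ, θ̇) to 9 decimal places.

sinθ=-0.084119220, cosθ=0.996455697
temp = (F + m·l·θ̇²·sinθ)/(M+m) = (14.248055 + -0.016434346)/1.591996 = 8.939482671
θ̈ = (g·sinθ − cosθ·temp)/(l·(4/3 − m·cos²θ/(M+m))) = -11.111360009
ẍ = temp − m·l·θ̈·cosθ/(M+m) = 9.369500496
Euler: x'=1.893070327+0.029013·0.074282990=1.895225499, ẋ'=0.074282990+0.029013·9.369500496=0.346120308
       θ'=-0.084218742+0.029013·1.777571130=-0.032646071, θ̇'=1.777571130+0.029013·-11.111360009=1.455197242

(1.895225499, 0.346120308, -0.032646071, 1.455197242)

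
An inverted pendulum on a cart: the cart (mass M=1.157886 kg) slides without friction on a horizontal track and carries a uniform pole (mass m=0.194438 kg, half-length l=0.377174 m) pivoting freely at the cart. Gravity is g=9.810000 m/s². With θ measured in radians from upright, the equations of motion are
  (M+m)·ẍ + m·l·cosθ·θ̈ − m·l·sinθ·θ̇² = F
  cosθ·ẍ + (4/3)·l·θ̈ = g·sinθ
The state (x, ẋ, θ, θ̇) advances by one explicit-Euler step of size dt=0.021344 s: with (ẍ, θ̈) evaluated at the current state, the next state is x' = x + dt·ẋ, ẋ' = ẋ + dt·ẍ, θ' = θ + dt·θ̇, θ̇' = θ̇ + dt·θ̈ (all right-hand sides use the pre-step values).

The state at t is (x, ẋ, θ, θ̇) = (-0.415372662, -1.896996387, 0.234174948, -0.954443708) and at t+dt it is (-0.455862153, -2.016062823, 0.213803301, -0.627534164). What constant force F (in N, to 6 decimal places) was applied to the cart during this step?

F = -6.466786 N

ẍ = (ẋ'−ẋ)/dt = (-2.016062823−-1.896996387)/0.021344 = -5.578450
θ̈ = (θ̇'−θ̇)/dt = (-0.627534164−-0.954443708)/0.021344 = 15.316227
sinθ=0.232041, cosθ=0.972706
F = (M+m)·ẍ + m·l·cosθ·θ̈ − m·l·sinθ·θ̇² = -7.543872 + 1.092588 − 0.015502 = -6.466786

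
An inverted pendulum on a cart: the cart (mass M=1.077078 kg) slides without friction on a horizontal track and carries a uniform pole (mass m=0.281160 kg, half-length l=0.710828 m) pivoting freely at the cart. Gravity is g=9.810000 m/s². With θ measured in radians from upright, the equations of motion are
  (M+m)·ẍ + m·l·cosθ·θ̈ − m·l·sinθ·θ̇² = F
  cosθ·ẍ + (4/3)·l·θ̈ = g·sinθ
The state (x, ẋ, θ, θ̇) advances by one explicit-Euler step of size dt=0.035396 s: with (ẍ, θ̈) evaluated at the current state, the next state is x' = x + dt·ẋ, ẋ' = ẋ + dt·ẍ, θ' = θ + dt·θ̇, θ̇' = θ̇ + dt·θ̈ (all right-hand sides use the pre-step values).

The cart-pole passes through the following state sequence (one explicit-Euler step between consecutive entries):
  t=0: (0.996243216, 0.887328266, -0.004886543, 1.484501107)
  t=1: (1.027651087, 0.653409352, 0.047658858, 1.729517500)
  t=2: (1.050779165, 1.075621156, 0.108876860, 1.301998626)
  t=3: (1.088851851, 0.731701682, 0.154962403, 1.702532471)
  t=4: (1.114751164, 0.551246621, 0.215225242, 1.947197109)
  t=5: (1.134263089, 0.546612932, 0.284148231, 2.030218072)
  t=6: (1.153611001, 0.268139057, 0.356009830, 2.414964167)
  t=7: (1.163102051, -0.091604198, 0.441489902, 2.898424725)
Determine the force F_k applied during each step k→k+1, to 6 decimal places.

step 0→1:
  ẍ = (ẋ'−ẋ)/dt = (0.653409352−0.887328266)/0.035396 = -6.608626
  θ̈ = (θ̇'−θ̇)/dt = (1.729517500−1.484501107)/0.035396 = 6.922149
  sinθ=-0.004887, cosθ=0.999988
  F = (M+m)·ẍ + m·l·cosθ·θ̈ − m·l·sinθ·θ̇² = -8.976086 + 1.383419 − -0.002152 = -7.590515
step 1→2:
  ẍ = (ẋ'−ẋ)/dt = (1.075621156−0.653409352)/0.035396 = 11.928235
  θ̈ = (θ̇'−θ̇)/dt = (1.301998626−1.729517500)/0.035396 = -12.078169
  sinθ=0.047641, cosθ=0.998865
  F = (M+m)·ẍ + m·l·cosθ·θ̈ − m·l·sinθ·θ̇² = 16.201382 + -2.411158 − 0.028480 = 13.761743
step 2→3:
  ẍ = (ẋ'−ẋ)/dt = (0.731701682−1.075621156)/0.035396 = -9.716337
  θ̈ = (θ̇'−θ̇)/dt = (1.702532471−1.301998626)/0.035396 = 11.315794
  sinθ=0.108662, cosθ=0.994079
  F = (M+m)·ẍ + m·l·cosθ·θ̈ − m·l·sinθ·θ̇² = -13.197099 + 2.248143 − 0.036814 = -10.985770
step 3→4:
  ẍ = (ẋ'−ẋ)/dt = (0.551246621−0.731701682)/0.035396 = -5.098177
  θ̈ = (θ̇'−θ̇)/dt = (1.947197109−1.702532471)/0.035396 = 6.912211
  sinθ=0.154343, cosθ=0.988017
  F = (M+m)·ẍ + m·l·cosθ·θ̈ − m·l·sinθ·θ̇² = -6.924537 + 1.364896 − 0.089412 = -5.649053
step 4→5:
  ẍ = (ẋ'−ẋ)/dt = (0.546612932−0.551246621)/0.035396 = -0.130910
  θ̈ = (θ̇'−θ̇)/dt = (2.030218072−1.947197109)/0.035396 = 2.345490
  sinθ=0.213567, cosθ=0.976928
  F = (M+m)·ẍ + m·l·cosθ·θ̈ − m·l·sinθ·θ̇² = -0.177807 + 0.457946 − 0.161835 = 0.118304
step 5→6:
  ẍ = (ẋ'−ẋ)/dt = (0.268139057−0.546612932)/0.035396 = -7.867383
  θ̈ = (θ̇'−θ̇)/dt = (2.414964167−2.030218072)/0.035396 = 10.869762
  sinθ=0.280340, cosθ=0.959901
  F = (M+m)·ẍ + m·l·cosθ·θ̈ − m·l·sinθ·θ̇² = -10.685778 + 2.085280 − 0.230934 = -8.831432
step 6→7:
  ẍ = (ẋ'−ẋ)/dt = (-0.091604198−0.268139057)/0.035396 = -10.163387
  θ̈ = (θ̇'−θ̇)/dt = (2.898424725−2.414964167)/0.035396 = 13.658621
  sinθ=0.348537, cosθ=0.937295
  F = (M+m)·ẍ + m·l·cosθ·θ̈ − m·l·sinθ·θ̇² = -13.804299 + 2.558593 − 0.406245 = -11.651951

F_0 = -7.590515 N
F_1 = 13.761743 N
F_2 = -10.985770 N
F_3 = -5.649053 N
F_4 = 0.118304 N
F_5 = -8.831432 N
F_6 = -11.651951 N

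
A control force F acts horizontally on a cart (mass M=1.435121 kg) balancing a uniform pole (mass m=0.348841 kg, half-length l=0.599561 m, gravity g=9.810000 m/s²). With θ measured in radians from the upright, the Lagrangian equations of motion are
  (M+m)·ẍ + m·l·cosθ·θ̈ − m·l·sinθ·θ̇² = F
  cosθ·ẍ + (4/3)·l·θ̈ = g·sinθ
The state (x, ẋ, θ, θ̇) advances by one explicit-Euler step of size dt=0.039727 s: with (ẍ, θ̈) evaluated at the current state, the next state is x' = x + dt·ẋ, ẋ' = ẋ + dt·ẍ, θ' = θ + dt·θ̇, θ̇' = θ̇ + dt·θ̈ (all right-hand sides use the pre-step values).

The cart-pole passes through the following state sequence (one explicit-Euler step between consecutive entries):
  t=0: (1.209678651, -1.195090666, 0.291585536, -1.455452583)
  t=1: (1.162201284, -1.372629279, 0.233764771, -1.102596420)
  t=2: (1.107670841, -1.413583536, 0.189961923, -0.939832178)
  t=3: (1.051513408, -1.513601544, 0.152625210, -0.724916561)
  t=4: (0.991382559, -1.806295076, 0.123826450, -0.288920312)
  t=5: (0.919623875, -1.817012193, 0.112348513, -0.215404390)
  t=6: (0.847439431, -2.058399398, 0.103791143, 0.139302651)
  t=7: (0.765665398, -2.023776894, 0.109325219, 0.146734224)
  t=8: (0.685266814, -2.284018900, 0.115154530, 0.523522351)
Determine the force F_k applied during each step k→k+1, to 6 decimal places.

F_0 = -6.320557 N
F_1 = -1.064371 N
F_2 = -3.415128 N
F_3 = -10.891554 N
F_4 = -0.099337 N
F_5 = -8.985049 N
F_6 = 1.593236 N
F_7 = -9.714956 N

step 0→1:
  ẍ = (ẋ'−ẋ)/dt = (-1.372629279−-1.195090666)/0.039727 = -4.468966
  θ̈ = (θ̇'−θ̇)/dt = (-1.102596420−-1.455452583)/0.039727 = 8.882024
  sinθ=0.287471, cosθ=0.957789
  F = (M+m)·ẍ + m·l·cosθ·θ̈ − m·l·sinθ·θ̇² = -7.972466 + 1.779274 − 0.127365 = -6.320557
step 1→2:
  ẍ = (ẋ'−ẋ)/dt = (-1.413583536−-1.372629279)/0.039727 = -1.030892
  θ̈ = (θ̇'−θ̇)/dt = (-0.939832178−-1.102596420)/0.039727 = 4.097069
  sinθ=0.231642, cosθ=0.972801
  F = (M+m)·ẍ + m·l·cosθ·θ̈ − m·l·sinθ·θ̇² = -1.839073 + 0.833601 − 0.058899 = -1.064371
step 2→3:
  ẍ = (ẋ'−ẋ)/dt = (-1.513601544−-1.413583536)/0.039727 = -2.517633
  θ̈ = (θ̇'−θ̇)/dt = (-0.724916561−-0.939832178)/0.039727 = 5.409812
  sinθ=0.188822, cosθ=0.982011
  F = (M+m)·ẍ + m·l·cosθ·θ̈ − m·l·sinθ·θ̇² = -4.491362 + 1.111117 − 0.034883 = -3.415128
step 3→4:
  ẍ = (ẋ'−ẋ)/dt = (-1.806295076−-1.513601544)/0.039727 = -7.367622
  θ̈ = (θ̇'−θ̇)/dt = (-0.288920312−-0.724916561)/0.039727 = 10.974809
  sinθ=0.152033, cosθ=0.988375
  F = (M+m)·ẍ + m·l·cosθ·θ̈ − m·l·sinθ·θ̇² = -13.143558 + 2.268714 − 0.016710 = -10.891554
step 4→5:
  ẍ = (ẋ'−ẋ)/dt = (-1.817012193−-1.806295076)/0.039727 = -0.269769
  θ̈ = (θ̇'−θ̇)/dt = (-0.215404390−-0.288920312)/0.039727 = 1.850528
  sinθ=0.123510, cosθ=0.992343
  F = (M+m)·ẍ + m·l·cosθ·θ̈ − m·l·sinθ·θ̇² = -0.481258 + 0.384077 − 0.002156 = -0.099337
step 5→6:
  ẍ = (ẋ'−ẋ)/dt = (-2.058399398−-1.817012193)/0.039727 = -6.076150
  θ̈ = (θ̇'−θ̇)/dt = (0.139302651−-0.215404390)/0.039727 = 8.928614
  sinθ=0.112112, cosθ=0.993696
  F = (M+m)·ẍ + m·l·cosθ·θ̈ − m·l·sinθ·θ̇² = -10.839620 + 1.855659 − 0.001088 = -8.985049
step 6→7:
  ẍ = (ẋ'−ẋ)/dt = (-2.023776894−-2.058399398)/0.039727 = 0.871511
  θ̈ = (θ̇'−θ̇)/dt = (0.146734224−0.139302651)/0.039727 = 0.187066
  sinθ=0.103605, cosθ=0.994619
  F = (M+m)·ẍ + m·l·cosθ·θ̈ − m·l·sinθ·θ̇² = 1.554742 + 0.038915 − 0.000420 = 1.593236
step 7→8:
  ẍ = (ẋ'−ẋ)/dt = (-2.284018900−-2.023776894)/0.039727 = -6.550759
  θ̈ = (θ̇'−θ̇)/dt = (0.523522351−0.146734224)/0.039727 = 9.484434
  sinθ=0.109108, cosθ=0.994030
  F = (M+m)·ẍ + m·l·cosθ·θ̈ − m·l·sinθ·θ̇² = -11.686305 + 1.971841 − 0.000491 = -9.714956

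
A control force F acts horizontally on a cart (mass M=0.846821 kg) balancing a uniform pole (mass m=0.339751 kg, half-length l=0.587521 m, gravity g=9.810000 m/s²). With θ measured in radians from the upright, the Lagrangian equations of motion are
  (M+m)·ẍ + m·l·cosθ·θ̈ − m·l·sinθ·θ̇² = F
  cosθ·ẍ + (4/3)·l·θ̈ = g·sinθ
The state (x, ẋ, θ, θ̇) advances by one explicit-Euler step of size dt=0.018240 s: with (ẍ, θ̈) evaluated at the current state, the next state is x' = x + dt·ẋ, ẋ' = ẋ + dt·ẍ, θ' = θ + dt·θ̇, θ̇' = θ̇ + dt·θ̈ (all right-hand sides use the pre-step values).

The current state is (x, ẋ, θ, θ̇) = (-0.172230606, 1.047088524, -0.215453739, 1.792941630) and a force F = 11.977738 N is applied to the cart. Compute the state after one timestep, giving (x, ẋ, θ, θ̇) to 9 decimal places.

sinθ=-0.213790699, cosθ=0.976879490
temp = (F + m·l·θ̇²·sinθ)/(M+m) = (11.977738 + -0.137184564)/1.186572 = 9.978790529
θ̈ = (g·sinθ − cosθ·temp)/(l·(4/3 − m·cos²θ/(M+m))) = -19.018750549
ẍ = temp − m·l·θ̈·cosθ/(M+m) = 13.104243841
Euler: x'=-0.172230606+0.018240·1.047088524=-0.153131711, ẋ'=1.047088524+0.018240·13.104243841=1.286109932
       θ'=-0.215453739+0.018240·1.792941630=-0.182750484, θ̇'=1.792941630+0.018240·-19.018750549=1.446039620

(-0.153131711, 1.286109932, -0.182750484, 1.446039620)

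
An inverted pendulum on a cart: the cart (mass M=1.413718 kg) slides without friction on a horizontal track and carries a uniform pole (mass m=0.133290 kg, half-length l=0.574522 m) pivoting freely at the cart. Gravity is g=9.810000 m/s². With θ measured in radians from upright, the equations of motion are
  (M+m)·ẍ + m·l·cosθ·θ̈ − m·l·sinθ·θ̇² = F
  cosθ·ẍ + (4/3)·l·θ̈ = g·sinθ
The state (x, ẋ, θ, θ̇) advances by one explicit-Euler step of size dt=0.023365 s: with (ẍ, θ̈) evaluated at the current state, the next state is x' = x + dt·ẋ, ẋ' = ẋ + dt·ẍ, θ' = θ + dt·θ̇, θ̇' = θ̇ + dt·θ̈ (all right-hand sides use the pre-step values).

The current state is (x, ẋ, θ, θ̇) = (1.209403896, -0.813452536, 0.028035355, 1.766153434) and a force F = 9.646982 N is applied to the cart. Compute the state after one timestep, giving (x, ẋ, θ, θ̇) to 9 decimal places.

sinθ=0.028031683, cosθ=0.999607035
temp = (F + m·l·θ̇²·sinθ)/(M+m) = (9.646982 + 0.006695920)/1.547008 = 6.240224950
θ̈ = (g·sinθ − cosθ·temp)/(l·(4/3 − m·cos²θ/(M+m))) = -8.321312398
ẍ = temp − m·l·θ̈·cosθ/(M+m) = 6.651974187
Euler: x'=1.209403896+0.023365·-0.813452536=1.190397577, ẋ'=-0.813452536+0.023365·6.651974187=-0.658029159
       θ'=0.028035355+0.023365·1.766153434=0.069301530, θ̇'=1.766153434+0.023365·-8.321312398=1.571725970

(1.190397577, -0.658029159, 0.069301530, 1.571725970)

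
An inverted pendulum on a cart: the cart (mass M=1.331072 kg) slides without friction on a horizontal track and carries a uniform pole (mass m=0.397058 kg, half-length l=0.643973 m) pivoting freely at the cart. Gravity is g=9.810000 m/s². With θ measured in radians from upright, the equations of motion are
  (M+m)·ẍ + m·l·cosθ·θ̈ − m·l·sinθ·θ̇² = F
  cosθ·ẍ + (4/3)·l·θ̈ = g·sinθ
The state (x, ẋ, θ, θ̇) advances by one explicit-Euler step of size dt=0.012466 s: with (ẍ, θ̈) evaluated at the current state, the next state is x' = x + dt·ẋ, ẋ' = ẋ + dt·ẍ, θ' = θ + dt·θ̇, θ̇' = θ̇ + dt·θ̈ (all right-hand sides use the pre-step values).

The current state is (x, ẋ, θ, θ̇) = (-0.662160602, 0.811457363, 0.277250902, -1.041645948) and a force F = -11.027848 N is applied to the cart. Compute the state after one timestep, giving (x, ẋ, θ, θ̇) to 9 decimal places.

sinθ=0.273712572, cosθ=0.961811535
temp = (F + m·l·θ̇²·sinθ)/(M+m) = (-11.027848 + 0.075937556)/1.728130 = -6.337434362
θ̈ = (g·sinθ − cosθ·temp)/(l·(4/3 − m·cos²θ/(M+m))) = 12.165532126
ẍ = temp − m·l·θ̈·cosθ/(M+m) = -8.068710292
Euler: x'=-0.662160602+0.012466·0.811457363=-0.652044975, ẋ'=0.811457363+0.012466·-8.068710292=0.710872820
       θ'=0.277250902+0.012466·-1.041645948=0.264265744, θ̇'=-1.041645948+0.012466·12.165532126=-0.889990425

(-0.652044975, 0.710872820, 0.264265744, -0.889990425)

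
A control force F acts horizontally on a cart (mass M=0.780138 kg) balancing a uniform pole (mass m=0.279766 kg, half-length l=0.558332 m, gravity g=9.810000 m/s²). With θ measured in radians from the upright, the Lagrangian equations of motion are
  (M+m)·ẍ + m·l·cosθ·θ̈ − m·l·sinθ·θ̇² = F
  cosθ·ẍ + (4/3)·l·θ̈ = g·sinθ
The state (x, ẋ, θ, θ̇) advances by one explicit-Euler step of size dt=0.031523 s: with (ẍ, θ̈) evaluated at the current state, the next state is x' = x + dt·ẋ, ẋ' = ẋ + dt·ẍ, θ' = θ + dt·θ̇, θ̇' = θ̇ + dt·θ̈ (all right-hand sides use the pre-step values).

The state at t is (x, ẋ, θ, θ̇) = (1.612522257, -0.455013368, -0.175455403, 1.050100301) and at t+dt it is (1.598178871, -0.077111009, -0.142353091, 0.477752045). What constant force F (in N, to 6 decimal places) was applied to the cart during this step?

F = 9.943802 N

ẍ = (ẋ'−ẋ)/dt = (-0.077111009−-0.455013368)/0.031523 = 11.988147
θ̈ = (θ̇'−θ̇)/dt = (0.477752045−1.050100301)/0.031523 = -18.156529
sinθ=-0.174557, cosθ=0.984647
F = (M+m)·ẍ + m·l·cosθ·θ̈ − m·l·sinθ·θ̇² = 12.706285 + -2.792550 − -0.030067 = 9.943802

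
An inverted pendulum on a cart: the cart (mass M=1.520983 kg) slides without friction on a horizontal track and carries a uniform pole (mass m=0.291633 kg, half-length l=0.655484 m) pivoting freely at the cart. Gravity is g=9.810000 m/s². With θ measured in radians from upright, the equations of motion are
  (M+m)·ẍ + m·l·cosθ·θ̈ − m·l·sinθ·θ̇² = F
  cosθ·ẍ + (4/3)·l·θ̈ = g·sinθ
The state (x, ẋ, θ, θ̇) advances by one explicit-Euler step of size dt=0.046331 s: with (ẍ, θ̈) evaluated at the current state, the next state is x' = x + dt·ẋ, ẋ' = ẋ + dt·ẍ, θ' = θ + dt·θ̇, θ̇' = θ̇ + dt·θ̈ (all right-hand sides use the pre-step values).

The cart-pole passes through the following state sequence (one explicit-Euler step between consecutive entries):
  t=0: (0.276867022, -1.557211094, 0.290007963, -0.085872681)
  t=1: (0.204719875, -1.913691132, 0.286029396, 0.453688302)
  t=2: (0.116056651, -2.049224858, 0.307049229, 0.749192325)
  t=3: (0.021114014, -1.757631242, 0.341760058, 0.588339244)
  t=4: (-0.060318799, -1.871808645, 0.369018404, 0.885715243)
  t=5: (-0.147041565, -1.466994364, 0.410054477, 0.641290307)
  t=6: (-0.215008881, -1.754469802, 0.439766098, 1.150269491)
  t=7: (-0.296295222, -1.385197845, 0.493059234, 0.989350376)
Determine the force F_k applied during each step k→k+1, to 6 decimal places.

step 0→1:
  ẍ = (ẋ'−ẋ)/dt = (-1.913691132−-1.557211094)/0.046331 = -7.694201
  θ̈ = (θ̇'−θ̇)/dt = (0.453688302−-0.085872681)/0.046331 = 11.645788
  sinθ=0.285960, cosθ=0.958242
  F = (M+m)·ẍ + m·l·cosθ·θ̈ − m·l·sinθ·θ̇² = -13.946632 + 2.133254 − 0.000403 = -11.813781
step 1→2:
  ẍ = (ẋ'−ẋ)/dt = (-2.049224858−-1.913691132)/0.046331 = -2.925336
  θ̈ = (θ̇'−θ̇)/dt = (0.749192325−0.453688302)/0.046331 = 6.378106
  sinθ=0.282145, cosθ=0.959372
  F = (M+m)·ẍ + m·l·cosθ·θ̈ − m·l·sinθ·θ̇² = -5.302510 + 1.169708 − 0.011102 = -4.143904
step 2→3:
  ẍ = (ẋ'−ẋ)/dt = (-1.757631242−-2.049224858)/0.046331 = 6.293704
  θ̈ = (θ̇'−θ̇)/dt = (0.588339244−0.749192325)/0.046331 = -3.471824
  sinθ=0.302247, cosθ=0.953230
  F = (M+m)·ẍ + m·l·cosθ·θ̈ − m·l·sinθ·θ̇² = 11.408069 + -0.632636 − 0.032430 = 10.743003
step 3→4:
  ẍ = (ẋ'−ẋ)/dt = (-1.871808645−-1.757631242)/0.046331 = -2.464385
  θ̈ = (θ̇'−θ̇)/dt = (0.885715243−0.588339244)/0.046331 = 6.418510
  sinθ=0.335146, cosθ=0.942166
  F = (M+m)·ẍ + m·l·cosθ·θ̈ − m·l·sinθ·θ̇² = -4.466983 + 1.156007 − 0.022176 = -3.333152
step 4→5:
  ẍ = (ẋ'−ẋ)/dt = (-1.466994364−-1.871808645)/0.046331 = 8.737439
  θ̈ = (θ̇'−θ̇)/dt = (0.641290307−0.885715243)/0.046331 = -5.275624
  sinθ=0.360700, cosθ=0.932682
  F = (M+m)·ẍ + m·l·cosθ·θ̈ − m·l·sinθ·θ̇² = 15.837622 + -0.940602 − 0.054092 = 14.842927
step 5→6:
  ẍ = (ẋ'−ẋ)/dt = (-1.754469802−-1.466994364)/0.046331 = -6.204818
  θ̈ = (θ̇'−θ̇)/dt = (1.150269491−0.641290307)/0.046331 = 10.985715
  sinθ=0.398659, cosθ=0.917099
  F = (M+m)·ẍ + m·l·cosθ·θ̈ − m·l·sinθ·θ̇² = -11.246953 + 1.925943 − 0.031341 = -9.352351
step 6→7:
  ẍ = (ẋ'−ẋ)/dt = (-1.385197845−-1.754469802)/0.046331 = 7.970300
  θ̈ = (θ̇'−θ̇)/dt = (0.989350376−1.150269491)/0.046331 = -3.473249
  sinθ=0.425728, cosθ=0.904851
  F = (M+m)·ẍ + m·l·cosθ·θ̈ − m·l·sinθ·θ̇² = 14.447093 + -0.600775 − 0.107679 = 13.738639

F_0 = -11.813781 N
F_1 = -4.143904 N
F_2 = 10.743003 N
F_3 = -3.333152 N
F_4 = 14.842927 N
F_5 = -9.352351 N
F_6 = 13.738639 N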